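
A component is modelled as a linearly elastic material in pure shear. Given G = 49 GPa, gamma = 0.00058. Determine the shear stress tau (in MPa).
Model: a linearly elastic material in pure shear, so tau = G·gamma.
Convert to SI units:
  G = 49 GPa = 4.9 × 10¹⁰ Pa
Substitute:
  tau = (4.9 × 10¹⁰) × 0.00058
  tau = 2.842 × 10⁷ Pa
Convert: tau = 2.842 × 10⁷ Pa = 28.42 MPa
Final answer: tau = 28.42 MPa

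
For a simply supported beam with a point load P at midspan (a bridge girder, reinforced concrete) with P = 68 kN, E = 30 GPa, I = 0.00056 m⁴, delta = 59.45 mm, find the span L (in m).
Model: a simply supported beam with a point load P at midspan, so delta = (P·L^3) / (48·E·I).
Solve for L: L = ((48·delta·E·I) / P)^(1/3).
Convert to SI units:
  P = 68 kN = 68000 N
  E = 30 GPa = 3 × 10¹⁰ Pa
  delta = 59.45 mm = 0.05945 m
Substitute:
  L = ((48 × 0.05945 × (3 × 10¹⁰) × 0.00056) / 68000)^(1/3)
  L = 8.9 m
Final answer: L = 8.9 m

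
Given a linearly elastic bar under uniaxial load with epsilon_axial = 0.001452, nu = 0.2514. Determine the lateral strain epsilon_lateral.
Model: a linearly elastic bar under uniaxial load, so epsilon_lateral = -nu·epsilon_axial.
Substitute:
  epsilon_lateral = -(0.2514 × 0.001452)
  epsilon_lateral = -0.000365
Final answer: epsilon_lateral = -0.000365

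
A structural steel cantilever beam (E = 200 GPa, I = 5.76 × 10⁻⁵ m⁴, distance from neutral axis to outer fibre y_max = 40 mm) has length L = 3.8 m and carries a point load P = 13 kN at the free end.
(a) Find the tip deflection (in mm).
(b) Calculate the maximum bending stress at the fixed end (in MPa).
(a) Tip deflection of a cantilever with an end point load: δ = P·L^3 / (3·E·I). Convert P = 13 kN = 13000 N, E = 200 GPa = 2 × 10¹¹ Pa.
  δ = (13000 × 3.8^3) / (3 × (2 × 10¹¹) × (5.76 × 10⁻⁵)) = 0.02064 m = 20.64 mm
(b) Maximum bending moment at the fixed end: M = P·L = 13000 × 3.8 = 49400 N·m. Convert y_max = 40 mm = 0.04 m.
  σ = M·y_max / I = (49400 × 0.04) / (5.76 × 10⁻⁵) = 3.431 × 10⁷ Pa = 34.31 MPa
Final answer: (a) δ = 20.64 mm, (b) σ = 34.31 MPa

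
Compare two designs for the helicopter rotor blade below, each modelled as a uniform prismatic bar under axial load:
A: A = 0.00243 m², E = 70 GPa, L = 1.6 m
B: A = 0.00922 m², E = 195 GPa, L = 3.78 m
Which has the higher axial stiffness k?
Model: a uniform prismatic bar under axial load, so k = (A·E) / L (SI units).
  A: k = (0.00243 × (7 × 10¹⁰)) / 1.6 = 1.063 × 10⁸ N/m = 106.3 MN/m
  B: k = (0.00922 × (1.95 × 10¹¹)) / 3.78 = 4.756 × 10⁸ N/m = 475.6 MN/m
475.6 MN/m > 106.3 MN/m, so B is larger.
Final answer: B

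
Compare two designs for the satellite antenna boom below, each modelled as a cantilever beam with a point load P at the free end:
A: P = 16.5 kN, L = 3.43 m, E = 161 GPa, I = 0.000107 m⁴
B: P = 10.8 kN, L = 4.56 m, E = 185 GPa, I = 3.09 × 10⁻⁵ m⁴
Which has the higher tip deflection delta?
Model: a cantilever beam with a point load P at the free end, so delta = (P·L^3) / (3·E·I) (SI units).
  A: delta = (16500 × 3.43^3) / (3 × (1.61 × 10¹¹) × 0.000107) = 0.01288 m = 12.88 mm
  B: delta = (10800 × 4.56^3) / (3 × (1.85 × 10¹¹) × (3.09 × 10⁻⁵)) = 0.05971 m = 59.71 mm
59.71 mm > 12.88 mm, so B is larger.
Final answer: B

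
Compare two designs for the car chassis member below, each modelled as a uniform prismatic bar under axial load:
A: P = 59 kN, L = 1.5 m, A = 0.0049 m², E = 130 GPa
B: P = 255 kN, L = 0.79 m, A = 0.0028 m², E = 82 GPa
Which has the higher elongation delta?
Model: a uniform prismatic bar under axial load, so delta = (P·L) / (A·E) (SI units).
  A: delta = (59000 × 1.5) / (0.0049 × (1.3 × 10¹¹)) = 0.0001389 m = 0.1389 mm
  B: delta = (255000 × 0.79) / (0.0028 × (8.2 × 10¹⁰)) = 0.0008774 m = 0.8774 mm
0.8774 mm > 0.1389 mm, so B is larger.
Final answer: B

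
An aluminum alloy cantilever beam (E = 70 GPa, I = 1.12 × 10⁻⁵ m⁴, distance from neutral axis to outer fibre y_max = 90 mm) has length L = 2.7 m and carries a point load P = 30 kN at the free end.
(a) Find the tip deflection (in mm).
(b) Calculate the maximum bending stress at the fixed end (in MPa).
(a) Tip deflection of a cantilever with an end point load: δ = P·L^3 / (3·E·I). Convert P = 30 kN = 30000 N, E = 70 GPa = 7 × 10¹⁰ Pa.
  δ = (30000 × 2.7^3) / (3 × (7 × 10¹⁰) × (1.12 × 10⁻⁵)) = 0.2511 m = 251.1 mm
(b) Maximum bending moment at the fixed end: M = P·L = 30000 × 2.7 = 81000 N·m. Convert y_max = 90 mm = 0.09 m.
  σ = M·y_max / I = (81000 × 0.09) / (1.12 × 10⁻⁵) = 6.509 × 10⁸ Pa = 650.9 MPa
Final answer: (a) δ = 251.1 mm, (b) σ = 650.9 MPa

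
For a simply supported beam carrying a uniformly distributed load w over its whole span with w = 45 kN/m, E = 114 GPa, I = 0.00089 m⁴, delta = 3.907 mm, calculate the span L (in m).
Model: a simply supported beam carrying a uniformly distributed load w over its whole span, so delta = (5·w·L^4) / (384·E·I).
Solve for L: L = ((384·delta·E·I) / (5·w))^(1/4).
Convert to SI units:
  w = 45 kN/m = 45000 N/m
  E = 114 GPa = 1.14 × 10¹¹ Pa
  delta = 3.907 mm = 0.003907 m
Substitute:
  L = ((384 × 0.003907 × (1.14 × 10¹¹) × 0.00089) / (5 × 45000))^(1/4)
  L = 5.1 m
Final answer: L = 5.1 m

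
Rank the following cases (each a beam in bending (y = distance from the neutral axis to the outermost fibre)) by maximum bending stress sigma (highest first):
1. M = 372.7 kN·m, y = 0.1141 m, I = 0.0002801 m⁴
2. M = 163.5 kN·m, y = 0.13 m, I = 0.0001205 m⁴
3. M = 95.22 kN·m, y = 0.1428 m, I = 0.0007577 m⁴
Model: a beam in bending (y = distance from the neutral axis to the outermost fibre), so sigma = (M·y) / I (SI units).
  Case 1: sigma = (372700 × 0.1141) / 0.0002801 = 1.518 × 10⁸ Pa = 151.8 MPa
  Case 2: sigma = (163500 × 0.13) / 0.0001205 = 1.764 × 10⁸ Pa = 176.4 MPa
  Case 3: sigma = (95220 × 0.1428) / 0.0007577 = 1.795 × 10⁷ Pa = 17.95 MPa
Ordering: 176.4 MPa (case 2) > 151.8 MPa (case 1) > 17.95 MPa (case 3)
Final answer: 2, 1, 3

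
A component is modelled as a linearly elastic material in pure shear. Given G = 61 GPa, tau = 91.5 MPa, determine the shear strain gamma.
Model: a linearly elastic material in pure shear, so tau = G·gamma.
Solve for gamma: gamma = tau / G.
Convert to SI units:
  G = 61 GPa = 6.1 × 10¹⁰ Pa
  tau = 91.5 MPa = 9.15 × 10⁷ Pa
Substitute:
  gamma = (9.15 × 10⁷) / (6.1 × 10¹⁰)
  gamma = 0.0015
Final answer: gamma = 0.0015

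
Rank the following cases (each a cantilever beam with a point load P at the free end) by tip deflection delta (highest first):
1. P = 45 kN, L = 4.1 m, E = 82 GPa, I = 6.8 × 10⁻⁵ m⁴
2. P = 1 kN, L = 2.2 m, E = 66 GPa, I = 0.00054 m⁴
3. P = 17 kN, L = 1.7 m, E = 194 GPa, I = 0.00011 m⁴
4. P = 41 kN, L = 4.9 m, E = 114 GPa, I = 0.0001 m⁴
Model: a cantilever beam with a point load P at the free end, so delta = (P·L^3) / (3·E·I) (SI units).
  Case 1: delta = (45000 × 4.1^3) / (3 × (8.2 × 10¹⁰) × (6.8 × 10⁻⁵)) = 0.1854 m = 185.4 mm
  Case 2: delta = (1000 × 2.2^3) / (3 × (6.6 × 10¹⁰) × 0.00054) = 9.959 × 10⁻⁵ m = 0.09959 mm
  Case 3: delta = (17000 × 1.7^3) / (3 × (1.94 × 10¹¹) × 0.00011) = 0.001305 m = 1.305 mm
  Case 4: delta = (41000 × 4.9^3) / (3 × (1.14 × 10¹¹) × 0.0001) = 0.141 m = 141 mm
Ordering: 185.4 mm (case 1) > 141 mm (case 4) > 1.305 mm (case 3) > 0.09959 mm (case 2)
Final answer: 1, 4, 3, 2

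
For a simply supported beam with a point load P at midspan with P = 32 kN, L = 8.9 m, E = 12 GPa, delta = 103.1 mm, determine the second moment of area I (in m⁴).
Model: a simply supported beam with a point load P at midspan, so delta = (P·L^3) / (48·E·I).
Solve for I: I = (P·L^3) / (48·delta·E).
Convert to SI units:
  P = 32 kN = 32000 N
  E = 12 GPa = 1.2 × 10¹⁰ Pa
  delta = 103.1 mm = 0.1031 m
Substitute:
  I = (32000 × 8.9^3) / (48 × 0.1031 × (1.2 × 10¹⁰))
  I = 0.0003799 m⁴
Final answer: I = 0.0003799 m⁴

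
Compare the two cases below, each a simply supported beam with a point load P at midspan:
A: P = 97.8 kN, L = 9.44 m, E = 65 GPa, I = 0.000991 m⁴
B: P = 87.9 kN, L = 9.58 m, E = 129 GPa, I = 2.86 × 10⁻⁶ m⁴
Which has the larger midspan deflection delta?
Model: a simply supported beam with a point load P at midspan, so delta = (P·L^3) / (48·E·I) (SI units).
  A: delta = (97800 × 9.44^3) / (48 × (6.5 × 10¹⁰) × 0.000991) = 0.02661 m = 26.61 mm
  B: delta = (87900 × 9.58^3) / (48 × (1.29 × 10¹¹) × (2.86 × 10⁻⁶)) = 4.364 m = 4364 mm
4364 mm > 26.61 mm, so B is larger.
Final answer: B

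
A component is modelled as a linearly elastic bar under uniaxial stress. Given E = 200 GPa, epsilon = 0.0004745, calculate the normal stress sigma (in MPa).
Model: a linearly elastic bar under uniaxial stress, so epsilon = sigma / E.
Solve for sigma: sigma = epsilon·E.
Convert to SI units:
  E = 200 GPa = 2 × 10¹¹ Pa
Substitute:
  sigma = 0.0004745 × (2 × 10¹¹)
  sigma = 9.49 × 10⁷ Pa
Convert: sigma = 9.49 × 10⁷ Pa = 94.9 MPa
Final answer: sigma = 94.9 MPa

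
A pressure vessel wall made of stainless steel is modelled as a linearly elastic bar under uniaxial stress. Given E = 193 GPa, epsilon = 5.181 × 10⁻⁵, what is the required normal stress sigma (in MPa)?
Model: a linearly elastic bar under uniaxial stress, so epsilon = sigma / E.
Solve for sigma: sigma = epsilon·E.
Convert to SI units:
  E = 193 GPa = 1.93 × 10¹¹ Pa
Substitute:
  sigma = (5.181 × 10⁻⁵) × (1.93 × 10¹¹)
  sigma = 9.999 × 10⁶ Pa
Convert: sigma = 9.999 × 10⁶ Pa = 9.999 MPa
Final answer: sigma = 9.999 MPa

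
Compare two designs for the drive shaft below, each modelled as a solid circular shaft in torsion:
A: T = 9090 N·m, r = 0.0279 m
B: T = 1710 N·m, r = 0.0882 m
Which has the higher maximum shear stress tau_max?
Model: a solid circular shaft in torsion, so tau_max = (2·T) / (π·r^3) (SI units).
  A: tau_max = (2 × 9090) / (π × 0.0279^3) = 2.665 × 10⁸ Pa = 266.5 MPa
  B: tau_max = (2 × 1710) / (π × 0.0882^3) = 1.587 × 10⁶ Pa = 1.587 MPa
266.5 MPa > 1.587 MPa, so A is larger.
Final answer: A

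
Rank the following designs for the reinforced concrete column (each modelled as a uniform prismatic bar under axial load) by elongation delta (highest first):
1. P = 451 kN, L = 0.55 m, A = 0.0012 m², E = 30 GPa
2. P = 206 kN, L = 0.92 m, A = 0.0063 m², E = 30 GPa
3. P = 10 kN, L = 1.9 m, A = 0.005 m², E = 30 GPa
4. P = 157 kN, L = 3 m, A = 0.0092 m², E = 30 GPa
Model: a uniform prismatic bar under axial load, so delta = (P·L) / (A·E) (SI units).
  Case 1: delta = (451000 × 0.55) / (0.0012 × (3 × 10¹⁰)) = 0.00689 m = 6.89 mm
  Case 2: delta = (206000 × 0.92) / (0.0063 × (3 × 10¹⁰)) = 0.001003 m = 1.003 mm
  Case 3: delta = (10000 × 1.9) / (0.005 × (3 × 10¹⁰)) = 0.0001267 m = 0.1267 mm
  Case 4: delta = (157000 × 3) / (0.0092 × (3 × 10¹⁰)) = 0.001707 m = 1.707 mm
Ordering: 6.89 mm (case 1) > 1.707 mm (case 4) > 1.003 mm (case 2) > 0.1267 mm (case 3)
Final answer: 1, 4, 2, 3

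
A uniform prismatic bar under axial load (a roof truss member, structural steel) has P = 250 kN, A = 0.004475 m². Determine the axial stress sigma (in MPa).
Model: a uniform prismatic bar under axial load, so sigma = P / A.
Convert to SI units:
  P = 250 kN = 250000 N
Substitute:
  sigma = 250000 / 0.004475
  sigma = 5.587 × 10⁷ Pa
Convert: sigma = 5.587 × 10⁷ Pa = 55.87 MPa
Final answer: sigma = 55.87 MPa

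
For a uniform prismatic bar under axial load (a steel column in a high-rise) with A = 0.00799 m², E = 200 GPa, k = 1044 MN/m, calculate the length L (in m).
Model: a uniform prismatic bar under axial load, so k = (A·E) / L.
Solve for L: L = (A·E) / k.
Convert to SI units:
  E = 200 GPa = 2 × 10¹¹ Pa
  k = 1044 MN/m = 1.044 × 10⁹ N/m
Substitute:
  L = (0.00799 × (2 × 10¹¹)) / (1.044 × 10⁹)
  L = 1.531 m
Final answer: L = 1.531 m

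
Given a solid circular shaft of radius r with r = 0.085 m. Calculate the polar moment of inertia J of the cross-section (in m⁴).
Model: a solid circular shaft of radius r, so J = (π·r^4) / 2.
Substitute:
  J = (π × 0.085^4) / 2
  J = 8.2 × 10⁻⁵ m⁴
Final answer: J = 8.2 × 10⁻⁵ m⁴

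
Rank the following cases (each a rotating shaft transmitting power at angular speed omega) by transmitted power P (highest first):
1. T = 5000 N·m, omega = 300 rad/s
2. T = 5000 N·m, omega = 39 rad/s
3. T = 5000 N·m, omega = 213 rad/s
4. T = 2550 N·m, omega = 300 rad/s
Model: a rotating shaft transmitting power at angular speed omega, so P = T·omega (SI units).
  Case 1: P = 5000 × 300 = 1.5 × 10⁶ W = 1500 kW
  Case 2: P = 5000 × 39 = 195000 W = 195 kW
  Case 3: P = 5000 × 213 = 1.065 × 10⁶ W = 1065 kW
  Case 4: P = 2550 × 300 = 765000 W = 765 kW
Ordering: 1500 kW (case 1) > 1065 kW (case 3) > 765 kW (case 4) > 195 kW (case 2)
Final answer: 1, 3, 4, 2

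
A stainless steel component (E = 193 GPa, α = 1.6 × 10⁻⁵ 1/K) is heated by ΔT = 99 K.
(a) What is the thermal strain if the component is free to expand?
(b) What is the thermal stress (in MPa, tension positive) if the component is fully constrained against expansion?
(a) Free thermal strain ε_th = α·ΔT = (1.6 × 10⁻⁵) × 99 = 0.001584
(b) Fully constrained, the expansion is suppressed, so σ = -E·α·ΔT. Convert E = 193 GPa = 1.93 × 10¹¹ Pa.
  σ = -(1.93 × 10¹¹) × (1.6 × 10⁻⁵) × 99 = -3.057 × 10⁸ Pa = -305.7 MPa (compressive)
Final answer: (a) ε_th = 0.001584, (b) σ = -305.7 MPa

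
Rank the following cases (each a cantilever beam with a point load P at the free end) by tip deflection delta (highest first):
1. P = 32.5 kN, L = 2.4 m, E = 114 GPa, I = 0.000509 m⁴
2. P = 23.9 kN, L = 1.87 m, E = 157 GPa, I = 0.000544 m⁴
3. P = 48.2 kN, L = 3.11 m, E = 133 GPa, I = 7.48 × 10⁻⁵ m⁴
Model: a cantilever beam with a point load P at the free end, so delta = (P·L^3) / (3·E·I) (SI units).
  Case 1: delta = (32500 × 2.4^3) / (3 × (1.14 × 10¹¹) × 0.000509) = 0.002581 m = 2.581 mm
  Case 2: delta = (23900 × 1.87^3) / (3 × (1.57 × 10¹¹) × 0.000544) = 0.00061 m = 0.61 mm
  Case 3: delta = (48200 × 3.11^3) / (3 × (1.33 × 10¹¹) × (7.48 × 10⁻⁵)) = 0.04858 m = 48.58 mm
Ordering: 48.58 mm (case 3) > 2.581 mm (case 1) > 0.61 mm (case 2)
Final answer: 3, 1, 2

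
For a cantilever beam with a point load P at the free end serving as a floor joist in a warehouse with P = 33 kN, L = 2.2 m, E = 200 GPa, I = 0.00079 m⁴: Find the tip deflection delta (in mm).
Model: a cantilever beam with a point load P at the free end, so delta = (P·L^3) / (3·E·I).
Convert to SI units:
  P = 33 kN = 33000 N
  E = 200 GPa = 2 × 10¹¹ Pa
Substitute:
  delta = (33000 × 2.2^3) / (3 × (2 × 10¹¹) × 0.00079)
  delta = 0.0007413 m
Convert: delta = 0.0007413 m = 0.7413 mm
Final answer: delta = 0.7413 mm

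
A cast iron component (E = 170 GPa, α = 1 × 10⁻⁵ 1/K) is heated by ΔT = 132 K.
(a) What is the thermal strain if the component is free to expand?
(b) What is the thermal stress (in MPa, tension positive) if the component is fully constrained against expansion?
(a) Free thermal strain ε_th = α·ΔT = (1 × 10⁻⁵) × 132 = 0.00132
(b) Fully constrained, the expansion is suppressed, so σ = -E·α·ΔT. Convert E = 170 GPa = 1.7 × 10¹¹ Pa.
  σ = -(1.7 × 10¹¹) × (1 × 10⁻⁵) × 132 = -2.244 × 10⁸ Pa = -224.4 MPa (compressive)
Final answer: (a) ε_th = 0.00132, (b) σ = -224.4 MPa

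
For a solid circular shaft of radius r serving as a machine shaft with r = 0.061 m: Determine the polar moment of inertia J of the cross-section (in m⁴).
Model: a solid circular shaft of radius r, so J = (π·r^4) / 2.
Substitute:
  J = (π × 0.061^4) / 2
  J = 2.175 × 10⁻⁵ m⁴
Final answer: J = 2.175 × 10⁻⁵ m⁴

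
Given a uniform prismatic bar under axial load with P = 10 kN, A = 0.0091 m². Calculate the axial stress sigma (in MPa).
Model: a uniform prismatic bar under axial load, so sigma = P / A.
Convert to SI units:
  P = 10 kN = 10000 N
Substitute:
  sigma = 10000 / 0.0091
  sigma = 1.099 × 10⁶ Pa
Convert: sigma = 1.099 × 10⁶ Pa = 1.099 MPa
Final answer: sigma = 1.099 MPa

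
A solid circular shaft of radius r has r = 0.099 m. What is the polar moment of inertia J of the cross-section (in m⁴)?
Model: a solid circular shaft of radius r, so J = (π·r^4) / 2.
Substitute:
  J = (π × 0.099^4) / 2
  J = 0.0001509 m⁴
Final answer: J = 0.0001509 m⁴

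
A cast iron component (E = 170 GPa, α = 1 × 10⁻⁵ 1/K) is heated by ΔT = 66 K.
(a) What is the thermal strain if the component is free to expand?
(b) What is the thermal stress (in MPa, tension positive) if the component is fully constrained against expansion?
(a) Free thermal strain ε_th = α·ΔT = (1 × 10⁻⁵) × 66 = 0.00066
(b) Fully constrained, the expansion is suppressed, so σ = -E·α·ΔT. Convert E = 170 GPa = 1.7 × 10¹¹ Pa.
  σ = -(1.7 × 10¹¹) × (1 × 10⁻⁵) × 66 = -1.122 × 10⁸ Pa = -112.2 MPa (compressive)
Final answer: (a) ε_th = 0.00066, (b) σ = -112.2 MPa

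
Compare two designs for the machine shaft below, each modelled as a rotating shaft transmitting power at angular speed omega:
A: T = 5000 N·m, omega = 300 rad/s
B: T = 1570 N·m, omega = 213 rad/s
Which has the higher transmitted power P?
Model: a rotating shaft transmitting power at angular speed omega, so P = T·omega (SI units).
  A: P = 5000 × 300 = 1.5 × 10⁶ W = 1500 kW
  B: P = 1570 × 213 = 334400 W = 334.4 kW
1500 kW > 334.4 kW, so A is larger.
Final answer: A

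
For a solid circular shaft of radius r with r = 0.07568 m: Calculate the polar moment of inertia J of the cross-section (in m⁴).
Model: a solid circular shaft of radius r, so J = (π·r^4) / 2.
Substitute:
  J = (π × 0.07568^4) / 2
  J = 5.153 × 10⁻⁵ m⁴
Final answer: J = 5.153 × 10⁻⁵ m⁴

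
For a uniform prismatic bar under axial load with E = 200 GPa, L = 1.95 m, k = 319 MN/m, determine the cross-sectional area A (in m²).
Model: a uniform prismatic bar under axial load, so k = (A·E) / L.
Solve for A: A = (k·L) / E.
Convert to SI units:
  E = 200 GPa = 2 × 10¹¹ Pa
  k = 319 MN/m = 3.19 × 10⁸ N/m
Substitute:
  A = ((3.19 × 10⁸) × 1.95) / (2 × 10¹¹)
  A = 0.00311 m²
Final answer: A = 0.00311 m²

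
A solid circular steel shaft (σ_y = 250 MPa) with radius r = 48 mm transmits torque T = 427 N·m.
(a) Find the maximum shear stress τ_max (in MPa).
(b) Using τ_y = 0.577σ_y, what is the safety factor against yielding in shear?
(a) For a solid circular shaft, τ_max = T·r/J with J = π·r^4/2, i.e. τ_max = 2·T / (π·r^3). Convert r = 48 mm = 0.048 m.
  τ_max = (2 × 427) / (π × 0.048^3) = 2.458 × 10⁶ Pa = 2.458 MPa
(b) τ_y = 0.577 × 250 = 144.25 MPa
  SF = τ_y/τ_max = 144.25 / 2.458 = 58.69
Final answer: (a) τ_max = 2.458 MPa, (b) SF = 58.69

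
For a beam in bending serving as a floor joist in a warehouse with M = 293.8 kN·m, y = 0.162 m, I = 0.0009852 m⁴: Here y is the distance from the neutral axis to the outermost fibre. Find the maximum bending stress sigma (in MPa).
Model: a beam in bending, so sigma = (M·y) / I.
Convert to SI units:
  M = 293.8 kN·m = 293800 N·m
Substitute:
  sigma = (293800 × 0.162) / 0.0009852
  sigma = 4.831 × 10⁷ Pa
Convert: sigma = 4.831 × 10⁷ Pa = 48.31 MPa
Final answer: sigma = 48.31 MPa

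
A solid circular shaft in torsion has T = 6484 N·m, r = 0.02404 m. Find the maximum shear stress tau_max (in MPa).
Model: a solid circular shaft in torsion, so tau_max = (2·T) / (π·r^3).
Substitute:
  tau_max = (2 × 6484) / (π × 0.02404^3)
  tau_max = 2.971 × 10⁸ Pa
Convert: tau_max = 2.971 × 10⁸ Pa = 297.1 MPa
Final answer: tau_max = 297.1 MPa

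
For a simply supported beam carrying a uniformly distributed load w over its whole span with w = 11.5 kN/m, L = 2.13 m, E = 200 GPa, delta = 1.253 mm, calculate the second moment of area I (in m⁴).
Model: a simply supported beam carrying a uniformly distributed load w over its whole span, so delta = (5·w·L^4) / (384·E·I).
Solve for I: I = (5·w·L^4) / (384·delta·E).
Convert to SI units:
  w = 11.5 kN/m = 11500 N/m
  E = 200 GPa = 2 × 10¹¹ Pa
  delta = 1.253 mm = 0.001253 m
Substitute:
  I = (5 × 11500 × 2.13^4) / (384 × 0.001253 × (2 × 10¹¹))
  I = 1.23 × 10⁻⁵ m⁴
Final answer: I = 1.23 × 10⁻⁵ m⁴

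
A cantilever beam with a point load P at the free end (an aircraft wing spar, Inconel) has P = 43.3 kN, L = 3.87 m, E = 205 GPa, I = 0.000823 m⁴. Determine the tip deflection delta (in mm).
Model: a cantilever beam with a point load P at the free end, so delta = (P·L^3) / (3·E·I).
Convert to SI units:
  P = 43.3 kN = 43300 N
  E = 205 GPa = 2.05 × 10¹¹ Pa
Substitute:
  delta = (43300 × 3.87^3) / (3 × (2.05 × 10¹¹) × 0.000823)
  delta = 0.004958 m
Convert: delta = 0.004958 m = 4.958 mm
Final answer: delta = 4.958 mm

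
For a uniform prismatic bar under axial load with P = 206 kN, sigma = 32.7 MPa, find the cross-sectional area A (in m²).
Model: a uniform prismatic bar under axial load, so sigma = P / A.
Solve for A: A = P / sigma.
Convert to SI units:
  P = 206 kN = 206000 N
  sigma = 32.7 MPa = 3.27 × 10⁷ Pa
Substitute:
  A = 206000 / (3.27 × 10⁷)
  A = 0.0063 m²
Final answer: A = 0.0063 m²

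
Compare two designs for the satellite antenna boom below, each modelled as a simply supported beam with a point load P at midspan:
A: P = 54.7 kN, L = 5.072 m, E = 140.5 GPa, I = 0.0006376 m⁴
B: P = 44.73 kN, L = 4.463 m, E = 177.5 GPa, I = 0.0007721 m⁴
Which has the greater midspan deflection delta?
Model: a simply supported beam with a point load P at midspan, so delta = (P·L^3) / (48·E·I) (SI units).
  A: delta = (54700 × 5.072^3) / (48 × (1.405 × 10¹¹) × 0.0006376) = 0.00166 m = 1.66 mm
  B: delta = (44730 × 4.463^3) / (48 × (1.775 × 10¹¹) × 0.0007721) = 0.0006045 m = 0.6045 mm
1.66 mm > 0.6045 mm, so A is larger.
Final answer: A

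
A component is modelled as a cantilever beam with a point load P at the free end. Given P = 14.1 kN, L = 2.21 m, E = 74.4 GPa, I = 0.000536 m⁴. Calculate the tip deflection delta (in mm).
Model: a cantilever beam with a point load P at the free end, so delta = (P·L^3) / (3·E·I).
Convert to SI units:
  P = 14.1 kN = 14100 N
  E = 74.4 GPa = 7.44 × 10¹⁰ Pa
Substitute:
  delta = (14100 × 2.21^3) / (3 × (7.44 × 10¹⁰) × 0.000536)
  delta = 0.001272 m
Convert: delta = 0.001272 m = 1.272 mm
Final answer: delta = 1.272 mm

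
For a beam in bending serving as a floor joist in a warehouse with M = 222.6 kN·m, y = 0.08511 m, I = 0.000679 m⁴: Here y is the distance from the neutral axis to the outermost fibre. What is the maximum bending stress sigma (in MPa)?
Model: a beam in bending, so sigma = (M·y) / I.
Convert to SI units:
  M = 222.6 kN·m = 222600 N·m
Substitute:
  sigma = (222600 × 0.08511) / 0.000679
  sigma = 2.79 × 10⁷ Pa
Convert: sigma = 2.79 × 10⁷ Pa = 27.9 MPa
Final answer: sigma = 27.9 MPa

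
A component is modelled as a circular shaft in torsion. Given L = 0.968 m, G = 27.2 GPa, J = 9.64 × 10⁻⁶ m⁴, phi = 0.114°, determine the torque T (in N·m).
Model: a circular shaft in torsion, so phi = (T·L) / (G·J).
Solve for T: T = (phi·G·J) / L.
Convert to SI units:
  G = 27.2 GPa = 2.72 × 10¹⁰ Pa
  phi = 0.114° = 0.00199 rad
Substitute:
  T = (0.00199 × (2.72 × 10¹⁰) × (9.64 × 10⁻⁶)) / 0.968
  T = 539 N·m
Final answer: T = 539 N·m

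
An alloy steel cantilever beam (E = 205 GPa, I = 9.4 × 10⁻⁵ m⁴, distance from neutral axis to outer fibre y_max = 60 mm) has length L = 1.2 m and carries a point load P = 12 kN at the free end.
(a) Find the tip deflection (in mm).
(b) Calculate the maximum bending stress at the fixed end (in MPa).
(a) Tip deflection of a cantilever with an end point load: δ = P·L^3 / (3·E·I). Convert P = 12 kN = 12000 N, E = 205 GPa = 2.05 × 10¹¹ Pa.
  δ = (12000 × 1.2^3) / (3 × (2.05 × 10¹¹) × (9.4 × 10⁻⁵)) = 0.0003587 m = 0.3587 mm
(b) Maximum bending moment at the fixed end: M = P·L = 12000 × 1.2 = 14400 N·m. Convert y_max = 60 mm = 0.06 m.
  σ = M·y_max / I = (14400 × 0.06) / (9.4 × 10⁻⁵) = 9.191 × 10⁶ Pa = 9.191 MPa
Final answer: (a) δ = 0.3587 mm, (b) σ = 9.191 MPa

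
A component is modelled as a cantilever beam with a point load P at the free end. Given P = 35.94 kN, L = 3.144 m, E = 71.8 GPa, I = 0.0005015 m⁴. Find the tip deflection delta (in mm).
Model: a cantilever beam with a point load P at the free end, so delta = (P·L^3) / (3·E·I).
Convert to SI units:
  P = 35.94 kN = 35940 N
  E = 71.8 GPa = 7.18 × 10¹⁰ Pa
Substitute:
  delta = (35940 × 3.144^3) / (3 × (7.18 × 10¹⁰) × 0.0005015)
  delta = 0.01034 m
Convert: delta = 0.01034 m = 10.34 mm
Final answer: delta = 10.34 mm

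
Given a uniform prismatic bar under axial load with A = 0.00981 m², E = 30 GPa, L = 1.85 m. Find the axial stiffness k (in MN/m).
Model: a uniform prismatic bar under axial load, so k = (A·E) / L.
Convert to SI units:
  E = 30 GPa = 3 × 10¹⁰ Pa
Substitute:
  k = (0.00981 × (3 × 10¹⁰)) / 1.85
  k = 1.591 × 10⁸ N/m
Convert: k = 1.591 × 10⁸ N/m = 159.1 MN/m
Final answer: k = 159.1 MN/m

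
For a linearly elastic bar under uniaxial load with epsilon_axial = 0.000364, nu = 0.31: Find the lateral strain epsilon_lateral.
Model: a linearly elastic bar under uniaxial load, so epsilon_lateral = -nu·epsilon_axial.
Substitute:
  epsilon_lateral = -(0.31 × 0.000364)
  epsilon_lateral = -0.0001128
Final answer: epsilon_lateral = -0.0001128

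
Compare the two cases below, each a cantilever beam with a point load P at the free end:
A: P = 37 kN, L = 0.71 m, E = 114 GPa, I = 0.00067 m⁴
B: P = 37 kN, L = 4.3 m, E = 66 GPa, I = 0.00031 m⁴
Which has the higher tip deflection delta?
Model: a cantilever beam with a point load P at the free end, so delta = (P·L^3) / (3·E·I) (SI units).
  A: delta = (37000 × 0.71^3) / (3 × (1.14 × 10¹¹) × 0.00067) = 5.779 × 10⁻⁵ m = 0.05779 mm
  B: delta = (37000 × 4.3^3) / (3 × (6.6 × 10¹⁰) × 0.00031) = 0.04793 m = 47.93 mm
47.93 mm > 0.05779 mm, so B is larger.
Final answer: B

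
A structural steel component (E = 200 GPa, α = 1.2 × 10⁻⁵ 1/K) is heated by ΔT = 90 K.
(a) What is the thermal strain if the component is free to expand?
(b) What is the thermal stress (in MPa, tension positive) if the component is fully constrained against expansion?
(a) Free thermal strain ε_th = α·ΔT = (1.2 × 10⁻⁵) × 90 = 0.00108
(b) Fully constrained, the expansion is suppressed, so σ = -E·α·ΔT. Convert E = 200 GPa = 2 × 10¹¹ Pa.
  σ = -(2 × 10¹¹) × (1.2 × 10⁻⁵) × 90 = -2.16 × 10⁸ Pa = -216 MPa (compressive)
Final answer: (a) ε_th = 0.00108, (b) σ = -216 MPa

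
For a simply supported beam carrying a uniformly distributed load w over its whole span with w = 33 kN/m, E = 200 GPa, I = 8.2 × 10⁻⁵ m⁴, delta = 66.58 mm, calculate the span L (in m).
Model: a simply supported beam carrying a uniformly distributed load w over its whole span, so delta = (5·w·L^4) / (384·E·I).
Solve for L: L = ((384·delta·E·I) / (5·w))^(1/4).
Convert to SI units:
  w = 33 kN/m = 33000 N/m
  E = 200 GPa = 2 × 10¹¹ Pa
  delta = 66.58 mm = 0.06658 m
Substitute:
  L = ((384 × 0.06658 × (2 × 10¹¹) × (8.2 × 10⁻⁵)) / (5 × 33000))^(1/4)
  L = 7.1 m
Final answer: L = 7.1 m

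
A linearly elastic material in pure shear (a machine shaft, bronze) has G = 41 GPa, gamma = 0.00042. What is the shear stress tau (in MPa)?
Model: a linearly elastic material in pure shear, so tau = G·gamma.
Convert to SI units:
  G = 41 GPa = 4.1 × 10¹⁰ Pa
Substitute:
  tau = (4.1 × 10¹⁰) × 0.00042
  tau = 1.722 × 10⁷ Pa
Convert: tau = 1.722 × 10⁷ Pa = 17.22 MPa
Final answer: tau = 17.22 MPa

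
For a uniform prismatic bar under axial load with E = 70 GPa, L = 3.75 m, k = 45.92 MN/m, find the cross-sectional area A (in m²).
Model: a uniform prismatic bar under axial load, so k = (A·E) / L.
Solve for A: A = (k·L) / E.
Convert to SI units:
  E = 70 GPa = 7 × 10¹⁰ Pa
  k = 45.92 MN/m = 4.592 × 10⁷ N/m
Substitute:
  A = ((4.592 × 10⁷) × 3.75) / (7 × 10¹⁰)
  A = 0.00246 m²
Final answer: A = 0.00246 m²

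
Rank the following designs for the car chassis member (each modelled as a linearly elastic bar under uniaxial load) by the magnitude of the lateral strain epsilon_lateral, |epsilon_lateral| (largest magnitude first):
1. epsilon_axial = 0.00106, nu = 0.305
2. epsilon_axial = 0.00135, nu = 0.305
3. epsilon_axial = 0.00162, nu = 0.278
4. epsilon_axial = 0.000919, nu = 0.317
Model: a linearly elastic bar under uniaxial load, so epsilon_lateral = -nu·epsilon_axial (SI units).
  Case 1: epsilon_lateral = -(0.305 × 0.00106) = -0.0003233
  Case 2: epsilon_lateral = -(0.305 × 0.00135) = -0.0004118
  Case 3: epsilon_lateral = -(0.278 × 0.00162) = -0.0004504
  Case 4: epsilon_lateral = -(0.317 × 0.000919) = -0.0002913
Ordering by |epsilon_lateral|: 0.0004504 (case 3) > 0.0004118 (case 2) > 0.0003233 (case 1) > 0.0002913 (case 4)
Final answer: 3, 2, 1, 4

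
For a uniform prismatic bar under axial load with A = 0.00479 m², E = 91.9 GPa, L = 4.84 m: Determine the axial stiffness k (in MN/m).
Model: a uniform prismatic bar under axial load, so k = (A·E) / L.
Convert to SI units:
  E = 91.9 GPa = 9.19 × 10¹⁰ Pa
Substitute:
  k = (0.00479 × (9.19 × 10¹⁰)) / 4.84
  k = 9.095 × 10⁷ N/m
Convert: k = 9.095 × 10⁷ N/m = 90.95 MN/m
Final answer: k = 90.95 MN/m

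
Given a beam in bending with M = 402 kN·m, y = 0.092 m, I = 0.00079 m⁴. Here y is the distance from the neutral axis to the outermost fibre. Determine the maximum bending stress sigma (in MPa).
Model: a beam in bending, so sigma = (M·y) / I.
Convert to SI units:
  M = 402 kN·m = 402000 N·m
Substitute:
  sigma = (402000 × 0.092) / 0.00079
  sigma = 4.682 × 10⁷ Pa
Convert: sigma = 4.682 × 10⁷ Pa = 46.82 MPa
Final answer: sigma = 46.82 MPa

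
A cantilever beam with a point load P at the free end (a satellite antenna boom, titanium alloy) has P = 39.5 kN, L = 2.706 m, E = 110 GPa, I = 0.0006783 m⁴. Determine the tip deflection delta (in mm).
Model: a cantilever beam with a point load P at the free end, so delta = (P·L^3) / (3·E·I).
Convert to SI units:
  P = 39.5 kN = 39500 N
  E = 110 GPa = 1.1 × 10¹¹ Pa
Substitute:
  delta = (39500 × 2.706^3) / (3 × (1.1 × 10¹¹) × 0.0006783)
  delta = 0.003497 m
Convert: delta = 0.003497 m = 3.497 mm
Final answer: delta = 3.497 mm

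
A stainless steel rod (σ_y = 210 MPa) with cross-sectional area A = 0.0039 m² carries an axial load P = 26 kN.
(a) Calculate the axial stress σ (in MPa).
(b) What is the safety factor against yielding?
(a) Axial stress σ = P/A. Convert P = 26 kN = 26000 N.
  σ = 26000 / 0.0039 = 6.667 × 10⁶ Pa = 6.667 MPa
(b) Safety factor SF = σ_y/σ = 210 / 6.667 = 31.5
Final answer: (a) σ = 6.667 MPa, (b) SF = 31.5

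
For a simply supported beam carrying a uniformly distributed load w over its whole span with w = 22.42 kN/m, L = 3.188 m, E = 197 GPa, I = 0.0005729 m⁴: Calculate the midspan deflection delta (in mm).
Model: a simply supported beam carrying a uniformly distributed load w over its whole span, so delta = (5·w·L^4) / (384·E·I).
Convert to SI units:
  w = 22.42 kN/m = 22420 N/m
  E = 197 GPa = 1.97 × 10¹¹ Pa
Substitute:
  delta = (5 × 22420 × 3.188^4) / (384 × (1.97 × 10¹¹) × 0.0005729)
  delta = 0.0002672 m
Convert: delta = 0.0002672 m = 0.2672 mm
Final answer: delta = 0.2672 mm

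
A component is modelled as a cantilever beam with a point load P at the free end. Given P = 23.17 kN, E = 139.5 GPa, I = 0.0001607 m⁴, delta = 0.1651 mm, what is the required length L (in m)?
Model: a cantilever beam with a point load P at the free end, so delta = (P·L^3) / (3·E·I).
Solve for L: L = ((3·delta·E·I) / P)^(1/3).
Convert to SI units:
  P = 23.17 kN = 23170 N
  E = 139.5 GPa = 1.395 × 10¹¹ Pa
  delta = 0.1651 mm = 0.0001651 m
Substitute:
  L = ((3 × 0.0001651 × (1.395 × 10¹¹) × 0.0001607) / 23170)^(1/3)
  L = 0.7825 m
Final answer: L = 0.7825 m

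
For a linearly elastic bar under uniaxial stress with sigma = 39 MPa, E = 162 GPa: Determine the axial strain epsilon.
Model: a linearly elastic bar under uniaxial stress, so epsilon = sigma / E.
Convert to SI units:
  sigma = 39 MPa = 3.9 × 10⁷ Pa
  E = 162 GPa = 1.62 × 10¹¹ Pa
Substitute:
  epsilon = (3.9 × 10⁷) / (1.62 × 10¹¹)
  epsilon = 0.0002407
Final answer: epsilon = 0.0002407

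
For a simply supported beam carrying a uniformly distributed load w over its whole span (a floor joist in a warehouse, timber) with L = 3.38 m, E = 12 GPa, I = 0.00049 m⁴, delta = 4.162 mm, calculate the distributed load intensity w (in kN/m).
Model: a simply supported beam carrying a uniformly distributed load w over its whole span, so delta = (5·w·L^4) / (384·E·I).
Solve for w: w = (384·delta·E·I) / (5·L^4).
Convert to SI units:
  E = 12 GPa = 1.2 × 10¹⁰ Pa
  delta = 4.162 mm = 0.004162 m
Substitute:
  w = (384 × 0.004162 × (1.2 × 10¹⁰) × 0.00049) / (5 × 3.38^4)
  w = 14400 N/m
Convert: w = 14400 N/m = 14.4 kN/m
Final answer: w = 14.4 kN/m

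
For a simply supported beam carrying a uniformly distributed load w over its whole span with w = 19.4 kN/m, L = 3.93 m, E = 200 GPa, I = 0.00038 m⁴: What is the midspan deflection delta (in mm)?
Model: a simply supported beam carrying a uniformly distributed load w over its whole span, so delta = (5·w·L^4) / (384·E·I).
Convert to SI units:
  w = 19.4 kN/m = 19400 N/m
  E = 200 GPa = 2 × 10¹¹ Pa
Substitute:
  delta = (5 × 19400 × 3.93^4) / (384 × (2 × 10¹¹) × 0.00038)
  delta = 0.0007929 m
Convert: delta = 0.0007929 m = 0.7929 mm
Final answer: delta = 0.7929 mm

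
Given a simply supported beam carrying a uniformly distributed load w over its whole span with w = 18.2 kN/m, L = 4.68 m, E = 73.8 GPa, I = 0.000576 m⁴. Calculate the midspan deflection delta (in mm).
Model: a simply supported beam carrying a uniformly distributed load w over its whole span, so delta = (5·w·L^4) / (384·E·I).
Convert to SI units:
  w = 18.2 kN/m = 18200 N/m
  E = 73.8 GPa = 7.38 × 10¹⁰ Pa
Substitute:
  delta = (5 × 18200 × 4.68^4) / (384 × (7.38 × 10¹⁰) × 0.000576)
  delta = 0.002674 m
Convert: delta = 0.002674 m = 2.674 mm
Final answer: delta = 2.674 mm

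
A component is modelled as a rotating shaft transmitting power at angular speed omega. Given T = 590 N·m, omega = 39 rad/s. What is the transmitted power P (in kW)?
Model: a rotating shaft transmitting power at angular speed omega, so P = T·omega.
Substitute:
  P = 590 × 39
  P = 23010 W
Convert: P = 23010 W = 23.01 kW
Final answer: P = 23.01 kW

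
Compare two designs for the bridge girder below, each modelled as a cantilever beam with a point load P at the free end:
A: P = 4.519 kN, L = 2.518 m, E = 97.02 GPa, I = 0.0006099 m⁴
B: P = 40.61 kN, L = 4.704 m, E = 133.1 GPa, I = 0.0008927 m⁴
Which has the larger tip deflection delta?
Model: a cantilever beam with a point load P at the free end, so delta = (P·L^3) / (3·E·I) (SI units).
  A: delta = (4519 × 2.518^3) / (3 × (9.702 × 10¹⁰) × 0.0006099) = 0.0004064 m = 0.4064 mm
  B: delta = (40610 × 4.704^3) / (3 × (1.331 × 10¹¹) × 0.0008927) = 0.01186 m = 11.86 mm
11.86 mm > 0.4064 mm, so B is larger.
Final answer: B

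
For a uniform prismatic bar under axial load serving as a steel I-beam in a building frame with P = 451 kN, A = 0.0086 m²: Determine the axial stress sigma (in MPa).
Model: a uniform prismatic bar under axial load, so sigma = P / A.
Convert to SI units:
  P = 451 kN = 451000 N
Substitute:
  sigma = 451000 / 0.0086
  sigma = 5.244 × 10⁷ Pa
Convert: sigma = 5.244 × 10⁷ Pa = 52.44 MPa
Final answer: sigma = 52.44 MPa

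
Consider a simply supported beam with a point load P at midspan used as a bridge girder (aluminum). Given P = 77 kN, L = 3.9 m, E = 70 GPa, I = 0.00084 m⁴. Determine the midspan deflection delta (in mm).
Model: a simply supported beam with a point load P at midspan, so delta = (P·L^3) / (48·E·I).
Convert to SI units:
  P = 77 kN = 77000 N
  E = 70 GPa = 7 × 10¹⁰ Pa
Substitute:
  delta = (77000 × 3.9^3) / (48 × (7 × 10¹⁰) × 0.00084)
  delta = 0.001618 m
Convert: delta = 0.001618 m = 1.618 mm
Final answer: delta = 1.618 mm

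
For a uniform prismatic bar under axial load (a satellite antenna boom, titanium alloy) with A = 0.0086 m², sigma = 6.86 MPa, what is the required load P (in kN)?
Model: a uniform prismatic bar under axial load, so sigma = P / A.
Solve for P: P = sigma·A.
Convert to SI units:
  sigma = 6.86 MPa = 6.86 × 10⁶ Pa
Substitute:
  P = (6.86 × 10⁶) × 0.0086
  P = 59000 N
Convert: P = 59000 N = 59 kN
Final answer: P = 59 kN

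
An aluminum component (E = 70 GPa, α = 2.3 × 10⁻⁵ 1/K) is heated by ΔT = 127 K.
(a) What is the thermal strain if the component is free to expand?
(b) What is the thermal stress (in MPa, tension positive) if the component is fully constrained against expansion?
(a) Free thermal strain ε_th = α·ΔT = (2.3 × 10⁻⁵) × 127 = 0.002921
(b) Fully constrained, the expansion is suppressed, so σ = -E·α·ΔT. Convert E = 70 GPa = 7 × 10¹⁰ Pa.
  σ = -(7 × 10¹⁰) × (2.3 × 10⁻⁵) × 127 = -2.045 × 10⁸ Pa = -204.5 MPa (compressive)
Final answer: (a) ε_th = 0.002921, (b) σ = -204.5 MPa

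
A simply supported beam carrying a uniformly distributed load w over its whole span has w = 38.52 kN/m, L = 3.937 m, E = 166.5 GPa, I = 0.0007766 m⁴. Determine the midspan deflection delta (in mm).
Model: a simply supported beam carrying a uniformly distributed load w over its whole span, so delta = (5·w·L^4) / (384·E·I).
Convert to SI units:
  w = 38.52 kN/m = 38520 N/m
  E = 166.5 GPa = 1.665 × 10¹¹ Pa
Substitute:
  delta = (5 × 38520 × 3.937^4) / (384 × (1.665 × 10¹¹) × 0.0007766)
  delta = 0.0009319 m
Convert: delta = 0.0009319 m = 0.9319 mm
Final answer: delta = 0.9319 mm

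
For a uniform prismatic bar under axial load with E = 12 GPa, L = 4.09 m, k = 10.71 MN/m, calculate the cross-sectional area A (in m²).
Model: a uniform prismatic bar under axial load, so k = (A·E) / L.
Solve for A: A = (k·L) / E.
Convert to SI units:
  E = 12 GPa = 1.2 × 10¹⁰ Pa
  k = 10.71 MN/m = 1.071 × 10⁷ N/m
Substitute:
  A = ((1.071 × 10⁷) × 4.09) / (1.2 × 10¹⁰)
  A = 0.00365 m²
Final answer: A = 0.00365 m²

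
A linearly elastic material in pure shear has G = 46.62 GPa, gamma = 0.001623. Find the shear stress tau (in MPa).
Model: a linearly elastic material in pure shear, so tau = G·gamma.
Convert to SI units:
  G = 46.62 GPa = 4.662 × 10¹⁰ Pa
Substitute:
  tau = (4.662 × 10¹⁰) × 0.001623
  tau = 7.566 × 10⁷ Pa
Convert: tau = 7.566 × 10⁷ Pa = 75.66 MPa
Final answer: tau = 75.66 MPa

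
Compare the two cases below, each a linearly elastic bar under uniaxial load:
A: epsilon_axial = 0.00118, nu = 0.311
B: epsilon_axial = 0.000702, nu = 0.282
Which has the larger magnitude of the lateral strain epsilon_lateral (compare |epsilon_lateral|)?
Model: a linearly elastic bar under uniaxial load, so epsilon_lateral = -nu·epsilon_axial (SI units).
  A: epsilon_lateral = -(0.311 × 0.00118) = -0.000367
  B: epsilon_lateral = -(0.282 × 0.000702) = -0.000198
|epsilon_lateral|: A = 0.000367, B = 0.000198, so A is larger in magnitude.
Final answer: A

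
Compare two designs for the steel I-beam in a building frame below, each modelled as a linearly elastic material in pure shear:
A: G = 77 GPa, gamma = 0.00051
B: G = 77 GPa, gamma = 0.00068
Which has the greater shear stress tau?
Model: a linearly elastic material in pure shear, so tau = G·gamma (SI units).
  A: tau = (7.7 × 10¹⁰) × 0.00051 = 3.927 × 10⁷ Pa = 39.27 MPa
  B: tau = (7.7 × 10¹⁰) × 0.00068 = 5.236 × 10⁷ Pa = 52.36 MPa
52.36 MPa > 39.27 MPa, so B is larger.
Final answer: B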